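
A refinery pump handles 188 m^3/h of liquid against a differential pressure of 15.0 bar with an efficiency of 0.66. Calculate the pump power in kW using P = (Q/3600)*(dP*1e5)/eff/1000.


Q = 188 / 3600 = 0.0522222 m^3/s
P = 0.0522222 * (15.0 * 1e5) / 0.66 / 1000 = 118.7

118.7 kW


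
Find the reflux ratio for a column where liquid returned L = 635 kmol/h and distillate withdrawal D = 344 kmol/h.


Reflux ratio definition: R = L / D (liquid returned / distillate withdrawn)
L = 635 kmol/h, D = 344 kmol/h
R = 635 / 344 = 1.846

1.846


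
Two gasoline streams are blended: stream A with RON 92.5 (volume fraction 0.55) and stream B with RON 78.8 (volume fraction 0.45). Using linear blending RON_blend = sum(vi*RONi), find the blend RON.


Linear blending: RON_blend = sum(vi * RONi)
Contribution 1: 0.55 * 92.5 = 50.875
Contribution 2: 0.45 * 78.8 = 35.46
RON_blend = 50.875 + 35.46 = 86.335

86.335


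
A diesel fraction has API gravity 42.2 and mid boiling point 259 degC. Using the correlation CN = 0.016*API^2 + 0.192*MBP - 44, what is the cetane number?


CN = 0.016 * 42.2^2 + 0.192 * 259 - 44
CN = 28.49344 + 49.728 - 44 = 34.22144

34.22144


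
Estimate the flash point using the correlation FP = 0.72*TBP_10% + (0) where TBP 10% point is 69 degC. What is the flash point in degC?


FP = 0.72 * 69 + (0) = 49.68

49.68 degC


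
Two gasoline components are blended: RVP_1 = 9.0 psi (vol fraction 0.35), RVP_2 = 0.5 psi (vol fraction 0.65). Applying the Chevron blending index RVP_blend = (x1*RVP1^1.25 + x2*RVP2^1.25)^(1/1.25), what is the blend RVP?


Chevron index: RVP_blend = (sum xi*RVPi^1.25)^(1/1.25)
RVP^1.25 terms: 0.35 * 9.0^1.25 + 0.65 * 0.5^1.25 = 5.72925
RVP_blend = 5.72925^(1/1.25) = 4.041

4.041 psi


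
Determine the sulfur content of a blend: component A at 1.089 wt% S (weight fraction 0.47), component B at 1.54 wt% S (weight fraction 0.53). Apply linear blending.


Linear sulfur blending: S_blend = x1*S1 + x2*S2
Contribution 1: 0.47 * 1.089 = 0.51183 wt%
Contribution 2: 0.53 * 1.54 = 0.8162 wt%
S_blend = 0.51183 + 0.8162 = 1.32803

1.32803 wt%


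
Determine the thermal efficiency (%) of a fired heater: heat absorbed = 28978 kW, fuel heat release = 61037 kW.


Furnace efficiency = Q_absorbed / Q_fuel * 100
= 28978 / 61037 * 100 = 47.48

47.48 %


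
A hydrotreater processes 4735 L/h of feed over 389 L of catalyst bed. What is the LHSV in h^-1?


LHSV = volumetric feed rate / catalyst volume
= 4735 L/h / 389 L
= 12.17 h^-1

12.17 h^-1


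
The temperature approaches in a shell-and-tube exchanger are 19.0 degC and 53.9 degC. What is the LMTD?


LMTD = (dT1 - dT2) / ln(dT1/dT2)
= (19.0 - 53.9) / ln(19.0 / 53.9) = -34.9 / -1.04269 = 33.47

33.47 degC


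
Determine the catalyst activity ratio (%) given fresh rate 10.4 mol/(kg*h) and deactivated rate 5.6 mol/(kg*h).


Activity (%) = (rate_used / rate_fresh) * 100
rate_used = 5.6, rate_fresh = 10.4
= (5.6 / 10.4) * 100
= 0.5385 * 100 = 53.85

53.85 %


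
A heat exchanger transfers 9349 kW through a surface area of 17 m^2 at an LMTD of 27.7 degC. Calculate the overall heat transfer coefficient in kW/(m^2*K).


From Q = U*A*LMTD, U = Q / (A * LMTD)
U = 9349 / (17 * 27.7) = 9349 / 470.9 = 19.85

19.85 kW/(m^2*K)


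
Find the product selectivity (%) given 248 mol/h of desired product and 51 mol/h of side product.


Selectivity = desired / (desired + undesired) * 100
Total products = 248 + 51 = 299 mol/h
S = 248 / 299 * 100
= 0.8294 * 100
= 82.94 %

82.94 %


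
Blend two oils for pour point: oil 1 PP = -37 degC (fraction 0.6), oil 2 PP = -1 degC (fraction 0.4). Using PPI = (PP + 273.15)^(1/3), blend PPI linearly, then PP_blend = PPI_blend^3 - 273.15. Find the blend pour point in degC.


PPI_1 = (-37 + 273.15)^(1/3) = 6.181056
PPI_2 = (-1 + 273.15)^(1/3) = 6.480414
PPI_blend = 0.6 * 6.181056 + 0.4 * 6.480414 = 6.300799
PP_blend = 6.300799^3 - 273.15 = 250.1421 - 273.15 = -23.01

-23.01 degC


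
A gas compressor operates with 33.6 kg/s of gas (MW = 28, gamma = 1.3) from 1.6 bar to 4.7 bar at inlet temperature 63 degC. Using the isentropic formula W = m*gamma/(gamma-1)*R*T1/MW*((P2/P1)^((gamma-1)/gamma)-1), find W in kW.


Isentropic work: W = m*(gamma/(gamma-1))*(R*T1/MW)*((P2/P1)^((gamma-1)/gamma) - 1)
T1 = 63 + 273.15 = 336.15 K
Pressure ratio = 4.7 / 1.6 = 2.9375
Exponent = (1.3 - 1)/1.3 = 0.230769
(P2/P1)^exp - 1 = 2.9375^0.230769 - 1 = 0.282315
W = 33.6 * 1.3 / 0.3 * 8.314 * 336.15 / 28 * 0.282315 = 4103

4103 kW


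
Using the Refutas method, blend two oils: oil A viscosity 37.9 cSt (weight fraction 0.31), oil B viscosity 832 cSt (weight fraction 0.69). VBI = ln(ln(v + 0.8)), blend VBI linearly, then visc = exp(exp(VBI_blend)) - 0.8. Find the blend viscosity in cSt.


Refutas method: VBN_i = 14.534*ln(ln(visc_i + 0.8)) + 10.975, blended linearly by mass fraction; since VBN is linear in VBI_i = ln(ln(visc_i + 0.8)) and the fractions sum to 1, blend VBI directly: visc = exp(exp(VBI_blend)) - 0.8
VBI_1 = ln(ln(37.9 + 0.8)) = 1.29633
VBI_2 = ln(ln(832 + 0.8)) = 1.9058
VBI_blend = 0.31 * 1.29633 + 0.69 * 1.9058 = 1.71686
visc_blend = exp(exp(1.71686)) - 0.8 = 260.9

260.9 cSt


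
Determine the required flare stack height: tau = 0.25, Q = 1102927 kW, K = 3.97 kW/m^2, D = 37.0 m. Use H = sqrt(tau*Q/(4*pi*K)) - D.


tau*Q/(4*pi*K) = 0.25 * 1102927 / (4 * pi * 3.97) = 5526.96
sqrt(5526.96) = 74.3435
H = 74.3435 - 37.0 = 37.34

37.34 m


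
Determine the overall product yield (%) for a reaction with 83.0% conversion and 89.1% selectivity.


Overall yield = conversion (%) * selectivity (%) / 100
Conversion = 83.0%, Selectivity = 89.1%
Y = 83.0 * 89.1 / 100
= 73.953 %

73.953 %


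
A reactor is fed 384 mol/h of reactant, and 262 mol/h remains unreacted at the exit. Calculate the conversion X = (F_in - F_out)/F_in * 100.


X = (F_in - F_out) / F_in * 100
Moles reacted = 384 - 262 = 122
X = 122 / 384 * 100
= 0.3177 * 100
= 31.77 %

31.77 %


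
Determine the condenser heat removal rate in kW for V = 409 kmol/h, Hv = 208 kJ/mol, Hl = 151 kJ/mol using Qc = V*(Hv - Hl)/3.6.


Qc = 409 * (208 - 151) / 3.6 = 409 * 57 / 3.6 = 6476

6476 kW


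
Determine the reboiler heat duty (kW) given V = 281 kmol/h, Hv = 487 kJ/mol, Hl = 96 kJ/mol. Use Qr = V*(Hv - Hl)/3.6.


Qr = 281 * (487 - 96) / 3.6 = 281 * 391 / 3.6 = 30520

30520 kW


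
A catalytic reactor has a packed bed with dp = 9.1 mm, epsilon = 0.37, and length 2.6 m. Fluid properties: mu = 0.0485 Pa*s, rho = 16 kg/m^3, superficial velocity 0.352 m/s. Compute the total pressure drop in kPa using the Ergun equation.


dp = 9.1 mm = 0.0091 m
Viscous term = 150*0.0485*0.352*(1-0.37)^2 / (0.0091^2*0.37^3) = 242309
Inertial term = 1.75*16*0.352^2*(1-0.37) / (0.0091*0.37^3) = 4741.74
dP/L = 242309 + 4741.74 = 247051 Pa/m
dP = 247051 * 2.6 / 1000 = 642.3 kPa

642.3 kPa


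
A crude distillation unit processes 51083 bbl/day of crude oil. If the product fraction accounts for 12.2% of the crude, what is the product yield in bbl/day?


Crude throughput = 51083 bbl/day
Fraction yield = 12.2%
yield = throughput * fraction / 100
yield = 51083 * 12.2 / 100 = 6232.126

6232.126 bbl/day


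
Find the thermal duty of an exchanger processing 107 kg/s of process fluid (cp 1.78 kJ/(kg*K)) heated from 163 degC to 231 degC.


Q = m_dot * cp * delta_T
delta_T = 231 - 163 = 68 K
Q = 107 * 1.78 * 68
= 190.46 * 68
= 12951.28 kW

12951.28 kW


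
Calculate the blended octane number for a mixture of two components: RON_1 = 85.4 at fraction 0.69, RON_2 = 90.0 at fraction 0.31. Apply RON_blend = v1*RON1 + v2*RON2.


Linear blending: RON_blend = sum(vi * RONi)
Contribution 1: 0.69 * 85.4 = 58.926
Contribution 2: 0.31 * 90.0 = 27.9
RON_blend = 58.926 + 27.9 = 86.826

86.826


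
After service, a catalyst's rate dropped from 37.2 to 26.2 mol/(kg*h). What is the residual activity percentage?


Activity (%) = (rate_used / rate_fresh) * 100
rate_used = 26.2, rate_fresh = 37.2
= (26.2 / 37.2) * 100
= 0.7043 * 100 = 70.43

70.43 %


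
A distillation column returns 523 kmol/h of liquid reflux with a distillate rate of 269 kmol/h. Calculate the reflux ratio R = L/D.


Reflux ratio definition: R = L / D (liquid returned / distillate withdrawn)
L = 523 kmol/h, D = 269 kmol/h
R = 523 / 269 = 1.944

1.944


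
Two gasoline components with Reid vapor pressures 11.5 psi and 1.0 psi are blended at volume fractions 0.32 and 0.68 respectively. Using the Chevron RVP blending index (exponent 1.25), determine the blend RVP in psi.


Chevron index: RVP_blend = (sum xi*RVPi^1.25)^(1/1.25)
RVP^1.25 terms: 0.32 * 11.5^1.25 + 0.68 * 1.0^1.25 = 7.45676
RVP_blend = 7.45676^(1/1.25) = 4.989

4.989 psi


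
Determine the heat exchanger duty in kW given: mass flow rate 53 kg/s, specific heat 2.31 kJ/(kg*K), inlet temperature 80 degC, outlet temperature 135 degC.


Q = m_dot * cp * delta_T
delta_T = 135 - 80 = 55 K
Q = 53 * 2.31 * 55
= 122.43 * 55
= 6733.65 kW

6733.65 kW


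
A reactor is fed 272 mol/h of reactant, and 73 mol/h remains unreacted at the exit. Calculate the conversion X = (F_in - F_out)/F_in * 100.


X = (F_in - F_out) / F_in * 100
Moles reacted = 272 - 73 = 199
X = 199 / 272 * 100
= 0.7316 * 100
= 73.16 %

73.16 %


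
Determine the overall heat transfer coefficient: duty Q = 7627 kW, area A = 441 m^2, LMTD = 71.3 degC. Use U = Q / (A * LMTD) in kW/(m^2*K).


From Q = U*A*LMTD, U = Q / (A * LMTD)
U = 7627 / (441 * 71.3) = 7627 / 31443.3 = 0.2426

0.2426 kW/(m^2*K)


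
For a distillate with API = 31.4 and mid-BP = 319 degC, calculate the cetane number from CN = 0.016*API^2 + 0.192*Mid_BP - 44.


CN = 0.016 * 31.4^2 + 0.192 * 319 - 44
CN = 15.77536 + 61.248 - 44 = 33.02336

33.02336


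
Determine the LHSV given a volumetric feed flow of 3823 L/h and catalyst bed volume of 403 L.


LHSV = volumetric feed rate / catalyst volume
= 3823 L/h / 403 L
= 9.486 h^-1

9.486 h^-1


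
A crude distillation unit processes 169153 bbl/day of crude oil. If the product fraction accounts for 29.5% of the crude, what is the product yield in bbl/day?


Crude throughput = 169153 bbl/day
Fraction yield = 29.5%
yield = throughput * fraction / 100
yield = 169153 * 29.5 / 100 = 49900.135

49900.135 bbl/day


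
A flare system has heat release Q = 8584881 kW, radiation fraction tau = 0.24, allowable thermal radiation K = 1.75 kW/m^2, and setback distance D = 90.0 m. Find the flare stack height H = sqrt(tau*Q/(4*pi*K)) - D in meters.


tau*Q/(4*pi*K) = 0.24 * 8584881 / (4 * pi * 1.75) = 93690.9
sqrt(93690.9) = 306.09
H = 306.09 - 90.0 = 216.1

216.1 m


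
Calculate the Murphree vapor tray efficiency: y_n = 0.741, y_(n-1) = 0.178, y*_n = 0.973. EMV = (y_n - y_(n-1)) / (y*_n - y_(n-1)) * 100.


Murphree vapor efficiency: EMV = (y_n - y_(n-1)) / (y*_n - y_(n-1)) * 100
EMV = (0.741 - 0.178) / (0.973 - 0.178) * 100 = 0.563 / 0.795 * 100 = 70.82

70.82 %


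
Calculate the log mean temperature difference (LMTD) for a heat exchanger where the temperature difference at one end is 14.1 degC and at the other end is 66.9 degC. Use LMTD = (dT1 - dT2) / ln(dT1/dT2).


LMTD = (dT1 - dT2) / ln(dT1/dT2)
= (14.1 - 66.9) / ln(14.1 / 66.9) = -52.8 / -1.55702 = 33.91

33.91 degC


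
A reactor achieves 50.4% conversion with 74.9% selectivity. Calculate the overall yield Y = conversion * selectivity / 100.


Overall yield = conversion (%) * selectivity (%) / 100
Conversion = 50.4%, Selectivity = 74.9%
Y = 50.4 * 74.9 / 100
= 37.7496 %

37.7496 %


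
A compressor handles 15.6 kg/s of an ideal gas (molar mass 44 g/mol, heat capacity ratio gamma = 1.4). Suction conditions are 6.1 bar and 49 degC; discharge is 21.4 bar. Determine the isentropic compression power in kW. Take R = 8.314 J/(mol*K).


Isentropic work: W = m*(gamma/(gamma-1))*(R*T1/MW)*((P2/P1)^((gamma-1)/gamma) - 1)
T1 = 49 + 273.15 = 322.15 K
Pressure ratio = 21.4 / 6.1 = 3.5082
Exponent = (1.4 - 1)/1.4 = 0.285714
(P2/P1)^exp - 1 = 3.5082^0.285714 - 1 = 0.431325
W = 15.6 * 1.4 / 0.4 * 8.314 * 322.15 / 44 * 0.431325 = 1434

1434 kW


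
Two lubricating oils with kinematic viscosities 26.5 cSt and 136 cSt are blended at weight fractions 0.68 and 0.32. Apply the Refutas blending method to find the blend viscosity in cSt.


Refutas method: VBN_i = 14.534*ln(ln(visc_i + 0.8)) + 10.975, blended linearly by mass fraction; since VBN is linear in VBI_i = ln(ln(visc_i + 0.8)) and the fractions sum to 1, blend VBI directly: visc = exp(exp(VBI_blend)) - 0.8
VBI_1 = ln(ln(26.5 + 0.8)) = 1.19601
VBI_2 = ln(ln(136 + 0.8)) = 1.59301
VBI_blend = 0.68 * 1.19601 + 0.32 * 1.59301 = 1.32305
visc_blend = exp(exp(1.32305)) - 0.8 = 41.93

41.93 cSt


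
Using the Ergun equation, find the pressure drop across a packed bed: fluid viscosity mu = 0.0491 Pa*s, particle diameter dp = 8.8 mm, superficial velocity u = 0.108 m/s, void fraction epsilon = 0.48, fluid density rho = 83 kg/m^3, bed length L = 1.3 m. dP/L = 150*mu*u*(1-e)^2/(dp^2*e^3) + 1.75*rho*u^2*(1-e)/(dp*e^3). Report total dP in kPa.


dp = 8.8 mm = 0.0088 m
Viscous term = 150*0.0491*0.108*(1-0.48)^2 / (0.0088^2*0.48^3) = 25113.9
Inertial term = 1.75*83*0.108^2*(1-0.48) / (0.0088*0.48^3) = 905.233
dP/L = 25113.9 + 905.233 = 26019.1 Pa/m
dP = 26019.1 * 1.3 / 1000 = 33.82 kPa

33.82 kPa


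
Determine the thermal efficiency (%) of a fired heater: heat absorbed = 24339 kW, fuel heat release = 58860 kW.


Furnace efficiency = Q_absorbed / Q_fuel * 100
= 24339 / 58860 * 100 = 41.35

41.35 %


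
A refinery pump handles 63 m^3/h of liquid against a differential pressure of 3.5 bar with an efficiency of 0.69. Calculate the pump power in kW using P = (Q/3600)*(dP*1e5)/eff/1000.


Q = 63 / 3600 = 0.0175 m^3/s
P = 0.0175 * (3.5 * 1e5) / 0.69 / 1000 = 8.877

8.877 kW


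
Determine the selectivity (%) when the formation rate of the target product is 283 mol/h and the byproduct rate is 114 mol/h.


Selectivity = desired / (desired + undesired) * 100
Total products = 283 + 114 = 397 mol/h
S = 283 / 397 * 100
= 0.7128 * 100
= 71.28 %

71.28 %


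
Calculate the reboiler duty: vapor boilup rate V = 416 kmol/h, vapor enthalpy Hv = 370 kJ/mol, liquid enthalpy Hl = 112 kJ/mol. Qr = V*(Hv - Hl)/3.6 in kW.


Qr = 416 * (370 - 112) / 3.6 = 416 * 258 / 3.6 = 29810

29810 kW


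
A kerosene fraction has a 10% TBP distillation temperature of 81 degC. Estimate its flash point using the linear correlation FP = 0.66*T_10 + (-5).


FP = 0.66 * 81 + (-5) = 48.46

48.46 degC


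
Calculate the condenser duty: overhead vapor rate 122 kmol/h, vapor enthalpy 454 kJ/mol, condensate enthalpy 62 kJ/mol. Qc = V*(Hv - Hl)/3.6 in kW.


Qc = 122 * (454 - 62) / 3.6 = 122 * 392 / 3.6 = 13280

13280 kW


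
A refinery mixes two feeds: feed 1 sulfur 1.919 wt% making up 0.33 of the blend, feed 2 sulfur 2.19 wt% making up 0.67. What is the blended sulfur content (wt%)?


Linear sulfur blending: S_blend = x1*S1 + x2*S2
Contribution 1: 0.33 * 1.919 = 0.63327 wt%
Contribution 2: 0.67 * 2.19 = 1.4673 wt%
S_blend = 0.63327 + 1.4673 = 2.10057

2.10057 wt%


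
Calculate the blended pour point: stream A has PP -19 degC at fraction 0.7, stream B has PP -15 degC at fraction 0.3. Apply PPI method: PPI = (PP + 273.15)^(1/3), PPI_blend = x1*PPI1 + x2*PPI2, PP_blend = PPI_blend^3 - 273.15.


PPI_1 = (-19 + 273.15)^(1/3) = 6.334272
PPI_2 = (-15 + 273.15)^(1/3) = 6.36733
PPI_blend = 0.7 * 6.334272 + 0.3 * 6.36733 = 6.344189
PP_blend = 6.344189^3 - 273.15 = 255.3456 - 273.15 = -17.8

-17.8 degC


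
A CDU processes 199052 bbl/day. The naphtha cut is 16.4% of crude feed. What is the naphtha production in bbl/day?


Crude throughput = 199052 bbl/day
Fraction yield = 16.4%
yield = throughput * fraction / 100
yield = 199052 * 16.4 / 100 = 32644.528

32644.528 bbl/day


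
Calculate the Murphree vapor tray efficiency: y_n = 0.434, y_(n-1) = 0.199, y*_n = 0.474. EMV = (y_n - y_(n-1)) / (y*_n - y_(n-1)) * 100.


Murphree vapor efficiency: EMV = (y_n - y_(n-1)) / (y*_n - y_(n-1)) * 100
EMV = (0.434 - 0.199) / (0.474 - 0.199) * 100 = 0.235 / 0.275 * 100 = 85.45

85.45 %


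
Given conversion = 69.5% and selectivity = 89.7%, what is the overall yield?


Overall yield = conversion (%) * selectivity (%) / 100
Conversion = 69.5%, Selectivity = 89.7%
Y = 69.5 * 89.7 / 100
= 62.3415 %

62.3415 %


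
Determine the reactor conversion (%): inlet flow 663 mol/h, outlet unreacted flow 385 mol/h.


X = (F_in - F_out) / F_in * 100
Moles reacted = 663 - 385 = 278
X = 278 / 663 * 100
= 0.4193 * 100
= 41.93 %

41.93 %


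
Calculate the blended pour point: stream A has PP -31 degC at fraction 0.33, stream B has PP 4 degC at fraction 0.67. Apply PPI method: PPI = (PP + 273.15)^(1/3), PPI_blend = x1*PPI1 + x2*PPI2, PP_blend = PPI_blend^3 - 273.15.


PPI_1 = (-31 + 273.15)^(1/3) = 6.232967
PPI_2 = (4 + 273.15)^(1/3) = 6.51986
PPI_blend = 0.33 * 6.232967 + 0.67 * 6.51986 = 6.425185
PP_blend = 6.425185^3 - 273.15 = 265.2509 - 273.15 = -7.9

-7.9 degC


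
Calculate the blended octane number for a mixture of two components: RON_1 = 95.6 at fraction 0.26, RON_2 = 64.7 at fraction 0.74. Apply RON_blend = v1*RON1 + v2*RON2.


Linear blending: RON_blend = sum(vi * RONi)
Contribution 1: 0.26 * 95.6 = 24.856
Contribution 2: 0.74 * 64.7 = 47.878
RON_blend = 24.856 + 47.878 = 72.734

72.734


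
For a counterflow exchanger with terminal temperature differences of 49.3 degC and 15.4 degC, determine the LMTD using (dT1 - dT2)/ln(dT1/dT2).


LMTD = (dT1 - dT2) / ln(dT1/dT2)
= (49.3 - 15.4) / ln(49.3 / 15.4) = 33.9 / 1.16356 = 29.13

29.13 degC


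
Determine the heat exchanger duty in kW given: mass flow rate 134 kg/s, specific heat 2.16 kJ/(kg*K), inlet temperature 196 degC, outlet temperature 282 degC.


Q = m_dot * cp * delta_T
delta_T = 282 - 196 = 86 K
Q = 134 * 2.16 * 86
= 289.44 * 86
= 24891.84 kW

24891.84 kW


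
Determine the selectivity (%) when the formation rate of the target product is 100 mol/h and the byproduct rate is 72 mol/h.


Selectivity = desired / (desired + undesired) * 100
Total products = 100 + 72 = 172 mol/h
S = 100 / 172 * 100
= 0.5814 * 100
= 58.14 %

58.14 %


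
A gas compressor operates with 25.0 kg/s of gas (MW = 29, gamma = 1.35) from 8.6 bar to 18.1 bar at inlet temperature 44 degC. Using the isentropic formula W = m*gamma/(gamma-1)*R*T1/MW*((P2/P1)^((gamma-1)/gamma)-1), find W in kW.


Isentropic work: W = m*(gamma/(gamma-1))*(R*T1/MW)*((P2/P1)^((gamma-1)/gamma) - 1)
T1 = 44 + 273.15 = 317.15 K
Pressure ratio = 18.1 / 8.6 = 2.10465
Exponent = (1.35 - 1)/1.35 = 0.259259
(P2/P1)^exp - 1 = 2.10465^0.259259 - 1 = 0.212795
W = 25.0 * 1.35 / 0.35 * 8.314 * 317.15 / 29 * 0.212795 = 1866

1866 kW


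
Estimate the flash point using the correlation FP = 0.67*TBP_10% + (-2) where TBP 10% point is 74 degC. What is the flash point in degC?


FP = 0.67 * 74 + (-2) = 47.58

47.58 degC


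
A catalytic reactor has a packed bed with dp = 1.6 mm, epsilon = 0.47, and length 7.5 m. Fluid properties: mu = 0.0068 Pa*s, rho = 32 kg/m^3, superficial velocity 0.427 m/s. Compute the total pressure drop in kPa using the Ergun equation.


dp = 1.6 mm = 0.0016 m
Viscous term = 150*0.0068*0.427*(1-0.47)^2 / (0.0016^2*0.47^3) = 460306
Inertial term = 1.75*32*0.427^2*(1-0.47) / (0.0016*0.47^3) = 32576.6
dP/L = 460306 + 32576.6 = 492883 Pa/m
dP = 492883 * 7.5 / 1000 = 3697 kPa

3697 kPa


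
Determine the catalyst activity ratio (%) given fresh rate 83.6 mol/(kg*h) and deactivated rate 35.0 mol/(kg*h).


Activity (%) = (rate_used / rate_fresh) * 100
rate_used = 35.0, rate_fresh = 83.6
= (35.0 / 83.6) * 100
= 0.4187 * 100 = 41.87

41.87 %


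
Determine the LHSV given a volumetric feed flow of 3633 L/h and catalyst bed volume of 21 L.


LHSV = volumetric feed rate / catalyst volume
= 3633 L/h / 21 L
= 173.0 h^-1

173.0 h^-1


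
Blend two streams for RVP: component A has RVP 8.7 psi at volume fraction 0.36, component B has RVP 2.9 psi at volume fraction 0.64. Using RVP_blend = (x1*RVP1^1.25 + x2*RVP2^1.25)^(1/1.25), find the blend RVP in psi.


Chevron index: RVP_blend = (sum xi*RVPi^1.25)^(1/1.25)
RVP^1.25 terms: 0.36 * 8.7^1.25 + 0.64 * 2.9^1.25 = 7.80102
RVP_blend = 7.80102^(1/1.25) = 5.173

5.173 psi


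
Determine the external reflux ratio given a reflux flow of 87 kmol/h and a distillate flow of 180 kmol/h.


Reflux ratio definition: R = L / D (liquid returned / distillate withdrawn)
L = 87 kmol/h, D = 180 kmol/h
R = 87 / 180 = 0.4833

0.4833


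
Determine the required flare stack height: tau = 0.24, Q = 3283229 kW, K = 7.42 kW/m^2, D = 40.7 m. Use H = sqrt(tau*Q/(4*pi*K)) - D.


tau*Q/(4*pi*K) = 0.24 * 3283229 / (4 * pi * 7.42) = 8450.82
sqrt(8450.82) = 91.9283
H = 91.9283 - 40.7 = 51.23

51.23 m


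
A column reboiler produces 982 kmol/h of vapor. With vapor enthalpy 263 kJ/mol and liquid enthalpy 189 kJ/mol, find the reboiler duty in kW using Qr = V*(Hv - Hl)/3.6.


Qr = 982 * (263 - 189) / 3.6 = 982 * 74 / 3.6 = 20190

20190 kW


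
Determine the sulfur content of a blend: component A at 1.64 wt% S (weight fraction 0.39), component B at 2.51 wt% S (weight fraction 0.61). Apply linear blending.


Linear sulfur blending: S_blend = x1*S1 + x2*S2
Contribution 1: 0.39 * 1.64 = 0.6396 wt%
Contribution 2: 0.61 * 2.51 = 1.5311 wt%
S_blend = 0.6396 + 1.5311 = 2.1707

2.1707 wt%


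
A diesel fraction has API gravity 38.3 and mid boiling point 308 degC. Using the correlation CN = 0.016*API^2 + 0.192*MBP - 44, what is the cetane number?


CN = 0.016 * 38.3^2 + 0.192 * 308 - 44
CN = 23.47024 + 59.136 - 44 = 38.60624

38.60624


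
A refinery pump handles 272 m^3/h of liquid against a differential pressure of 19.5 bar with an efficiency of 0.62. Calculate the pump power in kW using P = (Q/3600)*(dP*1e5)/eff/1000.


Q = 272 / 3600 = 0.0755556 m^3/s
P = 0.0755556 * (19.5 * 1e5) / 0.62 / 1000 = 237.6

237.6 kW


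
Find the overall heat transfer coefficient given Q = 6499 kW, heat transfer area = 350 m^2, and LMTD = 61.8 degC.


From Q = U*A*LMTD, U = Q / (A * LMTD)
U = 6499 / (350 * 61.8) = 6499 / 21630 = 0.3005

0.3005 kW/(m^2*K)


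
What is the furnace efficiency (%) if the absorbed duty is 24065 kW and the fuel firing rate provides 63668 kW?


Furnace efficiency = Q_absorbed / Q_fuel * 100
= 24065 / 63668 * 100 = 37.80

37.80 %


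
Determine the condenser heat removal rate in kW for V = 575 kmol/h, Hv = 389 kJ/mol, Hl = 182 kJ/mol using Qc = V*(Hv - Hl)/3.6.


Qc = 575 * (389 - 182) / 3.6 = 575 * 207 / 3.6 = 33060

33060 kW


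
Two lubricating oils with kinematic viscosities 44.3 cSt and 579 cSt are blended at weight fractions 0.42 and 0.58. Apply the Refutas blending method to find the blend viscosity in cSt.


Refutas method: VBN_i = 14.534*ln(ln(visc_i + 0.8)) + 10.975, blended linearly by mass fraction; since VBN is linear in VBI_i = ln(ln(visc_i + 0.8)) and the fractions sum to 1, blend VBI directly: visc = exp(exp(VBI_blend)) - 0.8
VBI_1 = ln(ln(44.3 + 0.8)) = 1.33734
VBI_2 = ln(ln(579 + 0.8)) = 1.85045
VBI_blend = 0.42 * 1.33734 + 0.58 * 1.85045 = 1.63494
visc_blend = exp(exp(1.63494)) - 0.8 = 168.1

168.1 cSt


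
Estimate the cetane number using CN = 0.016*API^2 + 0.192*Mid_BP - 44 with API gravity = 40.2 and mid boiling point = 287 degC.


CN = 0.016 * 40.2^2 + 0.192 * 287 - 44
CN = 25.85664 + 55.104 - 44 = 36.96064

36.96064


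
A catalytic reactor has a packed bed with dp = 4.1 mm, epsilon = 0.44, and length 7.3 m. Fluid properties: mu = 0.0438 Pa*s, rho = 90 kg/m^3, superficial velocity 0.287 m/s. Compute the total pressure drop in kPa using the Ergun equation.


dp = 4.1 mm = 0.0041 m
Viscous term = 150*0.0438*0.287*(1-0.44)^2 / (0.0041^2*0.44^3) = 412950
Inertial term = 1.75*90*0.287^2*(1-0.44) / (0.0041*0.44^3) = 20801.3
dP/L = 412950 + 20801.3 = 433751 Pa/m
dP = 433751 * 7.3 / 1000 = 3166 kPa

3166 kPa


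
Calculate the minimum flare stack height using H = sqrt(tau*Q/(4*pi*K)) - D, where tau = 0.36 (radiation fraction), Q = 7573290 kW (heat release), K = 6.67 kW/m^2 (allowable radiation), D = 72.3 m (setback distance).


tau*Q/(4*pi*K) = 0.36 * 7573290 / (4 * pi * 6.67) = 32527.6
sqrt(32527.6) = 180.354
H = 180.354 - 72.3 = 108.1

108.1 m


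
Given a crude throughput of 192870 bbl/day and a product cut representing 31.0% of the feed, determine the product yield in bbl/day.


Crude throughput = 192870 bbl/day
Fraction yield = 31.0%
yield = throughput * fraction / 100
yield = 192870 * 31.0 / 100 = 59789.7

59789.7 bbl/day


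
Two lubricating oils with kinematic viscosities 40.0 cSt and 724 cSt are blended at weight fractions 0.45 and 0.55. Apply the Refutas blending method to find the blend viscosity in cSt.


Refutas method: VBN_i = 14.534*ln(ln(visc_i + 0.8)) + 10.975, blended linearly by mass fraction; since VBN is linear in VBI_i = ln(ln(visc_i + 0.8)) and the fractions sum to 1, blend VBI directly: visc = exp(exp(VBI_blend)) - 0.8
VBI_1 = ln(ln(40.0 + 0.8)) = 1.31068
VBI_2 = ln(ln(724 + 0.8)) = 1.88493
VBI_blend = 0.45 * 1.31068 + 0.55 * 1.88493 = 1.62652
visc_blend = exp(exp(1.62652)) - 0.8 = 161.0

161.0 cSt


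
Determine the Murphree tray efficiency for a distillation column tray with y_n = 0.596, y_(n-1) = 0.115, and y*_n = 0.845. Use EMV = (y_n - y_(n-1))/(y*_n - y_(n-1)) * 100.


Murphree vapor efficiency: EMV = (y_n - y_(n-1)) / (y*_n - y_(n-1)) * 100
EMV = (0.596 - 0.115) / (0.845 - 0.115) * 100 = 0.481 / 0.73 * 100 = 65.89

65.89 %


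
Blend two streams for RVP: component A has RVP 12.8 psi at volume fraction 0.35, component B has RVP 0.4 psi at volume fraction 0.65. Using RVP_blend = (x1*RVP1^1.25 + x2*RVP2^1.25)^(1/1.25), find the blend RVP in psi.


Chevron index: RVP_blend = (sum xi*RVPi^1.25)^(1/1.25)
RVP^1.25 terms: 0.35 * 12.8^1.25 + 0.65 * 0.4^1.25 = 8.68062
RVP_blend = 8.68062^(1/1.25) = 5.634

5.634 psi


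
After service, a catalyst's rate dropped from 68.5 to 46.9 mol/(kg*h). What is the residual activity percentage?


Activity (%) = (rate_used / rate_fresh) * 100
rate_used = 46.9, rate_fresh = 68.5
= (46.9 / 68.5) * 100
= 0.6847 * 100 = 68.47

68.47 %


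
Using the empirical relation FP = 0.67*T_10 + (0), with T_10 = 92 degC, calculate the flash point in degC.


FP = 0.67 * 92 + (0) = 61.64

61.64 degC


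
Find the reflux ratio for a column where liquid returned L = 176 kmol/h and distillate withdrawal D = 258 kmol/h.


Reflux ratio definition: R = L / D (liquid returned / distillate withdrawn)
L = 176 kmol/h, D = 258 kmol/h
R = 176 / 258 = 0.6822

0.6822


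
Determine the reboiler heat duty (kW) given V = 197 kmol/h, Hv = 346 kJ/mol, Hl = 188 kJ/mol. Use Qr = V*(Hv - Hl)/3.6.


Qr = 197 * (346 - 188) / 3.6 = 197 * 158 / 3.6 = 8646

8646 kW


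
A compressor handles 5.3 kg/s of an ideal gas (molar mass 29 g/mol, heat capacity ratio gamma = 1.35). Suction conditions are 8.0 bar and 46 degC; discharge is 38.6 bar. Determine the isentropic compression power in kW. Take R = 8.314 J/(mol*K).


Isentropic work: W = m*(gamma/(gamma-1))*(R*T1/MW)*((P2/P1)^((gamma-1)/gamma) - 1)
T1 = 46 + 273.15 = 319.15 K
Pressure ratio = 38.6 / 8.0 = 4.825
Exponent = (1.35 - 1)/1.35 = 0.259259
(P2/P1)^exp - 1 = 4.825^0.259259 - 1 = 0.503844
W = 5.3 * 1.35 / 0.35 * 8.314 * 319.15 / 29 * 0.503844 = 942.4

942.4 kW


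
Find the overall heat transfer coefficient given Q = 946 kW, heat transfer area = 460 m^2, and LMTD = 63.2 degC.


From Q = U*A*LMTD, U = Q / (A * LMTD)
U = 946 / (460 * 63.2) = 946 / 29072 = 0.03254

0.03254 kW/(m^2*K)


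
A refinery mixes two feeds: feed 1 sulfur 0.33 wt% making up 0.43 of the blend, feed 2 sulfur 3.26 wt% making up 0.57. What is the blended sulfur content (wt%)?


Linear sulfur blending: S_blend = x1*S1 + x2*S2
Contribution 1: 0.43 * 0.33 = 0.1419 wt%
Contribution 2: 0.57 * 3.26 = 1.8582 wt%
S_blend = 0.1419 + 1.8582 = 2.0001

2.0001 wt%


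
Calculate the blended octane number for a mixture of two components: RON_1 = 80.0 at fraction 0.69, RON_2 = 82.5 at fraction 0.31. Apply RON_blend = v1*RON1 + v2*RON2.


Linear blending: RON_blend = sum(vi * RONi)
Contribution 1: 0.69 * 80.0 = 55.2
Contribution 2: 0.31 * 82.5 = 25.575
RON_blend = 55.2 + 25.575 = 80.775

80.775


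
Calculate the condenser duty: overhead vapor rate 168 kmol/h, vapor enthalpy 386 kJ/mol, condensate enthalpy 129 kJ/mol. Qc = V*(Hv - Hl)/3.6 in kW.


Qc = 168 * (386 - 129) / 3.6 = 168 * 257 / 3.6 = 11990

11990 kW


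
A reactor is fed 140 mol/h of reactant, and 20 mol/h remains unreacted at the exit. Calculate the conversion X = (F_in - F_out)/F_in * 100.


X = (F_in - F_out) / F_in * 100
Moles reacted = 140 - 20 = 120
X = 120 / 140 * 100
= 0.8571 * 100
= 85.71 %

85.71 %


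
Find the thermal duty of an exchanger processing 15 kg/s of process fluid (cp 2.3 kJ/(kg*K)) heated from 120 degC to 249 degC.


Q = m_dot * cp * delta_T
delta_T = 249 - 120 = 129 K
Q = 15 * 2.3 * 129
= 34.5 * 129
= 4450.5 kW

4450.5 kW


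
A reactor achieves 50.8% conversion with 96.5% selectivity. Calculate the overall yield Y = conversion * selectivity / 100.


Overall yield = conversion (%) * selectivity (%) / 100
Conversion = 50.8%, Selectivity = 96.5%
Y = 50.8 * 96.5 / 100
= 49.022 %

49.022 %


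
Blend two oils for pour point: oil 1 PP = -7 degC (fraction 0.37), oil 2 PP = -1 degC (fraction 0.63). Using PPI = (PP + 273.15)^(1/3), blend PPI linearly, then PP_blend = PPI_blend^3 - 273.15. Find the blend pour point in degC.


PPI_1 = (-7 + 273.15)^(1/3) = 6.432436
PPI_2 = (-1 + 273.15)^(1/3) = 6.480414
PPI_blend = 0.37 * 6.432436 + 0.63 * 6.480414 = 6.462662
PP_blend = 6.462662^3 - 273.15 = 269.9195 - 273.15 = -3.23

-3.23 degC


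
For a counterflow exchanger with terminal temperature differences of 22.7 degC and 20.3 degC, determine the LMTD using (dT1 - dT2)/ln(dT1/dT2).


LMTD = (dT1 - dT2) / ln(dT1/dT2)
= (22.7 - 20.3) / ln(22.7 / 20.3) = 2.4 / 0.111744 = 21.48

21.48 degC


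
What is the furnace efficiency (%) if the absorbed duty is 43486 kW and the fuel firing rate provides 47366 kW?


Furnace efficiency = Q_absorbed / Q_fuel * 100
= 43486 / 47366 * 100 = 91.81

91.81 %


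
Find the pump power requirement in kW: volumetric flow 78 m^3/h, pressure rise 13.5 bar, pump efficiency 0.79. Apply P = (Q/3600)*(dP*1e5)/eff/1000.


Q = 78 / 3600 = 0.0216667 m^3/s
P = 0.0216667 * (13.5 * 1e5) / 0.79 / 1000 = 37.03

37.03 kW


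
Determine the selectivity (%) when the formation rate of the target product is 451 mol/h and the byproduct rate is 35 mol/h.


Selectivity = desired / (desired + undesired) * 100
Total products = 451 + 35 = 486 mol/h
S = 451 / 486 * 100
= 0.9280 * 100
= 92.80 %

92.80 %


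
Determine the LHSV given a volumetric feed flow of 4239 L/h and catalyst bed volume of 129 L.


LHSV = volumetric feed rate / catalyst volume
= 4239 L/h / 129 L
= 32.86 h^-1

32.86 h^-1


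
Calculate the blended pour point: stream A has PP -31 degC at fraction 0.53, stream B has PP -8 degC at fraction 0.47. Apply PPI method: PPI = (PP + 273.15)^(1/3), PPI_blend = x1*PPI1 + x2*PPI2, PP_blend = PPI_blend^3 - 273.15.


PPI_1 = (-31 + 273.15)^(1/3) = 6.232967
PPI_2 = (-8 + 273.15)^(1/3) = 6.42437
PPI_blend = 0.53 * 6.232967 + 0.47 * 6.42437 = 6.322926
PP_blend = 6.322926^3 - 273.15 = 252.7867 - 273.15 = -20.36

-20.36 degC


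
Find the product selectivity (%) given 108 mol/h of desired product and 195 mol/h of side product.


Selectivity = desired / (desired + undesired) * 100
Total products = 108 + 195 = 303 mol/h
S = 108 / 303 * 100
= 0.3564 * 100
= 35.64 %

35.64 %


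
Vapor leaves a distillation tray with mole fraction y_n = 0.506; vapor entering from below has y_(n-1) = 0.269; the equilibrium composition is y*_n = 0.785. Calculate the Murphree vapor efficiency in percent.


Murphree vapor efficiency: EMV = (y_n - y_(n-1)) / (y*_n - y_(n-1)) * 100
EMV = (0.506 - 0.269) / (0.785 - 0.269) * 100 = 0.237 / 0.516 * 100 = 45.93

45.93 %


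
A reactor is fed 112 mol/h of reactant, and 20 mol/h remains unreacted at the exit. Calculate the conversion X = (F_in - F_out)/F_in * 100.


X = (F_in - F_out) / F_in * 100
Moles reacted = 112 - 20 = 92
X = 92 / 112 * 100
= 0.8214 * 100
= 82.14 %

82.14 %


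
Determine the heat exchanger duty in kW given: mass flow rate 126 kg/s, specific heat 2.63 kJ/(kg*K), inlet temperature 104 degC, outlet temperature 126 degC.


Q = m_dot * cp * delta_T
delta_T = 126 - 104 = 22 K
Q = 126 * 2.63 * 22
= 331.38 * 22
= 7290.36 kW

7290.36 kW


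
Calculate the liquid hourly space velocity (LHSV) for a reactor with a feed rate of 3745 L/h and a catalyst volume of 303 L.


LHSV = volumetric feed rate / catalyst volume
= 3745 L/h / 303 L
= 12.36 h^-1

12.36 h^-1


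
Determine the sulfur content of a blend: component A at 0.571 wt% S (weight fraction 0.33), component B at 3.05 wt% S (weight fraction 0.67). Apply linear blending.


Linear sulfur blending: S_blend = x1*S1 + x2*S2
Contribution 1: 0.33 * 0.571 = 0.18843 wt%
Contribution 2: 0.67 * 3.05 = 2.0435 wt%
S_blend = 0.18843 + 2.0435 = 2.23193

2.23193 wt%


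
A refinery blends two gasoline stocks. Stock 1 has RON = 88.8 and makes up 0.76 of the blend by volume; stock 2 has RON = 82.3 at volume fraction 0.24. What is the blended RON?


Linear blending: RON_blend = sum(vi * RONi)
Contribution 1: 0.76 * 88.8 = 67.488
Contribution 2: 0.24 * 82.3 = 19.752
RON_blend = 67.488 + 19.752 = 87.24

87.24


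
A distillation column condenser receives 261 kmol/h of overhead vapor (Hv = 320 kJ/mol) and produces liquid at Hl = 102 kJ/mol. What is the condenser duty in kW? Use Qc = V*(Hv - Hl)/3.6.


Qc = 261 * (320 - 102) / 3.6 = 261 * 218 / 3.6 = 15800

15800 kW


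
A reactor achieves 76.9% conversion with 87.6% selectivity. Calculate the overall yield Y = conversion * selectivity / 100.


Overall yield = conversion (%) * selectivity (%) / 100
Conversion = 76.9%, Selectivity = 87.6%
Y = 76.9 * 87.6 / 100
= 67.3644 %

67.3644 %


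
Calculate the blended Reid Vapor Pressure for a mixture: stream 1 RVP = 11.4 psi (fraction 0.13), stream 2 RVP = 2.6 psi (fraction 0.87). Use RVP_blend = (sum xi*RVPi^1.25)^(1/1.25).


Chevron index: RVP_blend = (sum xi*RVPi^1.25)^(1/1.25)
RVP^1.25 terms: 0.13 * 11.4^1.25 + 0.87 * 2.6^1.25 = 5.59551
RVP_blend = 5.59551^(1/1.25) = 3.965

3.965 psi


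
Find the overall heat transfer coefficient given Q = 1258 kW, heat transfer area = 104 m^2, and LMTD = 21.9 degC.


From Q = U*A*LMTD, U = Q / (A * LMTD)
U = 1258 / (104 * 21.9) = 1258 / 2277.6 = 0.5523

0.5523 kW/(m^2*K)


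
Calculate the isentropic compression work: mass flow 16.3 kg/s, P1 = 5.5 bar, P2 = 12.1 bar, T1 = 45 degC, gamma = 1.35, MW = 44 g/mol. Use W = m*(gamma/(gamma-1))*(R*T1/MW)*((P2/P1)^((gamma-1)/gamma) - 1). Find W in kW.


Isentropic work: W = m*(gamma/(gamma-1))*(R*T1/MW)*((P2/P1)^((gamma-1)/gamma) - 1)
T1 = 45 + 273.15 = 318.15 K
Pressure ratio = 12.1 / 5.5 = 2.2
Exponent = (1.35 - 1)/1.35 = 0.259259
(P2/P1)^exp - 1 = 2.2^0.259259 - 1 = 0.226807
W = 16.3 * 1.35 / 0.35 * 8.314 * 318.15 / 44 * 0.226807 = 857.2

857.2 kW


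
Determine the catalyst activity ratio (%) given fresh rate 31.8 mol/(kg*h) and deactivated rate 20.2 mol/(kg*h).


Activity (%) = (rate_used / rate_fresh) * 100
rate_used = 20.2, rate_fresh = 31.8
= (20.2 / 31.8) * 100
= 0.6352 * 100 = 63.52

63.52 %


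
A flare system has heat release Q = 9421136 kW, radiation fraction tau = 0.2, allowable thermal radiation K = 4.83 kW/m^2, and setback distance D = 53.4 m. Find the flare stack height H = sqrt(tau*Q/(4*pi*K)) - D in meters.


tau*Q/(4*pi*K) = 0.2 * 9421136 / (4 * pi * 4.83) = 31043.9
sqrt(31043.9) = 176.193
H = 176.193 - 53.4 = 122.8

122.8 m


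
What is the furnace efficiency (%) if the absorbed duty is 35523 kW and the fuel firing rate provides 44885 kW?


Furnace efficiency = Q_absorbed / Q_fuel * 100
= 35523 / 44885 * 100 = 79.14

79.14 %


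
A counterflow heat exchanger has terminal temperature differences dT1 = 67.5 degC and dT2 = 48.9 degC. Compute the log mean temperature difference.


LMTD = (dT1 - dT2) / ln(dT1/dT2)
= (67.5 - 48.9) / ln(67.5 / 48.9) = 18.6 / 0.32235 = 57.70

57.70 degC


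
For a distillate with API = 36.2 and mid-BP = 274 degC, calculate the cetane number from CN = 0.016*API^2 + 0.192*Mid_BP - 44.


CN = 0.016 * 36.2^2 + 0.192 * 274 - 44
CN = 20.96704 + 52.608 - 44 = 29.57504

29.57504


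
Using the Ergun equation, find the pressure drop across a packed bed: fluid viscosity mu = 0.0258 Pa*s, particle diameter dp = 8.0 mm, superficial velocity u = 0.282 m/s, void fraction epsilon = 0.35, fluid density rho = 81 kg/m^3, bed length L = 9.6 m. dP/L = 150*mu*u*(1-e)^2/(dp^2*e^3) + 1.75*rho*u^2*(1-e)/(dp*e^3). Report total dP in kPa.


dp = 8.0 mm = 0.008 m
Viscous term = 150*0.0258*0.282*(1-0.35)^2 / (0.008^2*0.35^3) = 168036
Inertial term = 1.75*81*0.282^2*(1-0.35) / (0.008*0.35^3) = 21361.9
dP/L = 168036 + 21361.9 = 189398 Pa/m
dP = 189398 * 9.6 / 1000 = 1818 kPa

1818 kPa


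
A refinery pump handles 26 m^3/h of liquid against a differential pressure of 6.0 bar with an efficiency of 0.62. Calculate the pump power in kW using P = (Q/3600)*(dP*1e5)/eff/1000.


Q = 26 / 3600 = 0.00722222 m^3/s
P = 0.00722222 * (6.0 * 1e5) / 0.62 / 1000 = 6.989

6.989 kW


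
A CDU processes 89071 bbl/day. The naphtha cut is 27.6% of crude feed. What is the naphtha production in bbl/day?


Crude throughput = 89071 bbl/day
Fraction yield = 27.6%
yield = throughput * fraction / 100
yield = 89071 * 27.6 / 100 = 24583.596

24583.596 bbl/day


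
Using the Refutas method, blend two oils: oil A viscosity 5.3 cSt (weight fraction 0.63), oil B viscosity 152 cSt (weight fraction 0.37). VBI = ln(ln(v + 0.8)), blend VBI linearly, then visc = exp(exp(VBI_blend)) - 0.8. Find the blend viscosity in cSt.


Refutas method: VBN_i = 14.534*ln(ln(visc_i + 0.8)) + 10.975, blended linearly by mass fraction; since VBN is linear in VBI_i = ln(ln(visc_i + 0.8)) and the fractions sum to 1, blend VBI directly: visc = exp(exp(VBI_blend)) - 0.8
VBI_1 = ln(ln(5.3 + 0.8)) = 0.592381
VBI_2 = ln(ln(152 + 0.8)) = 1.61525
VBI_blend = 0.63 * 0.592381 + 0.37 * 1.61525 = 0.970843
visc_blend = exp(exp(0.970843)) - 0.8 = 13.22

13.22 cSt


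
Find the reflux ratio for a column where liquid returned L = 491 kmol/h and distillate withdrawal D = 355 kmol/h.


Reflux ratio definition: R = L / D (liquid returned / distillate withdrawn)
L = 491 kmol/h, D = 355 kmol/h
R = 491 / 355 = 1.383

1.383


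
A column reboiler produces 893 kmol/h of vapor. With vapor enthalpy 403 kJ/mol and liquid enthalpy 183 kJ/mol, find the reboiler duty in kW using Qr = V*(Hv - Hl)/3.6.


Qr = 893 * (403 - 183) / 3.6 = 893 * 220 / 3.6 = 54570

54570 kW


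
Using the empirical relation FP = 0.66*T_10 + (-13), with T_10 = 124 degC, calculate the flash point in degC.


FP = 0.66 * 124 + (-13) = 68.84

68.84 degC


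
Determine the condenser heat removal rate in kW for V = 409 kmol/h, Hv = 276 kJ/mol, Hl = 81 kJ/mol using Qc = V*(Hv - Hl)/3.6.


Qc = 409 * (276 - 81) / 3.6 = 409 * 195 / 3.6 = 22150

22150 kW


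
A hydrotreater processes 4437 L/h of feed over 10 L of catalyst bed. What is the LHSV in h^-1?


LHSV = volumetric feed rate / catalyst volume
= 4437 L/h / 10 L
= 443.7 h^-1

443.7 h^-1


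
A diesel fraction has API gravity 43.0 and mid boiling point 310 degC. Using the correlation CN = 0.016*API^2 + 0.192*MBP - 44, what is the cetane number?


CN = 0.016 * 43.0^2 + 0.192 * 310 - 44
CN = 29.584 + 59.52 - 44 = 45.104

45.104


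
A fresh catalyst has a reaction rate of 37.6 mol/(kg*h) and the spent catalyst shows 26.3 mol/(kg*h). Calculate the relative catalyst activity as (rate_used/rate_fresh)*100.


Activity (%) = (rate_used / rate_fresh) * 100
rate_used = 26.3, rate_fresh = 37.6
= (26.3 / 37.6) * 100
= 0.6995 * 100 = 69.95

69.95 %
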